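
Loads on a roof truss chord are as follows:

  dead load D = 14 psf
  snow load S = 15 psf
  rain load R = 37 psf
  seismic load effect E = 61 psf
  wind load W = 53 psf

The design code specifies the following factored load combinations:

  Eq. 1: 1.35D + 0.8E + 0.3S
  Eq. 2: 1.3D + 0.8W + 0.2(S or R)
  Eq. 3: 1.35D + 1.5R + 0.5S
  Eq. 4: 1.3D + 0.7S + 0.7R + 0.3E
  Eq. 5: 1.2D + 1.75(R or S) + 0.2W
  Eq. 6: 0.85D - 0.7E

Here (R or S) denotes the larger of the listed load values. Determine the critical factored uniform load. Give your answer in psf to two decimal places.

92.15 psf

(S or R) → R = 37 psf; (R or S) → R = 37 psf.
Eq. 1: 1.35(14) + 0.8(61) + 0.3(15) = 18.90 + 48.80 + 4.50 = 72.20
Eq. 2: 1.3(14) + 0.8(53) + 0.2(37) = 18.20 + 42.40 + 7.40 = 68.00
Eq. 3: 1.35(14) + 1.5(37) + 0.5(15) = 18.90 + 55.50 + 7.50 = 81.90
Eq. 4: 1.3(14) + 0.7(15) + 0.7(37) + 0.3(61) = 18.20 + 10.50 + 25.90 + 18.30 = 72.90
Eq. 5: 1.2(14) + 1.75(37) + 0.2(53) = 16.80 + 64.75 + 10.60 = 92.15
Eq. 6: 0.85(14) - 0.7(61) = 11.90 - 42.70 = -30.80
Combination 5 governs: q_u = 92.15 psf.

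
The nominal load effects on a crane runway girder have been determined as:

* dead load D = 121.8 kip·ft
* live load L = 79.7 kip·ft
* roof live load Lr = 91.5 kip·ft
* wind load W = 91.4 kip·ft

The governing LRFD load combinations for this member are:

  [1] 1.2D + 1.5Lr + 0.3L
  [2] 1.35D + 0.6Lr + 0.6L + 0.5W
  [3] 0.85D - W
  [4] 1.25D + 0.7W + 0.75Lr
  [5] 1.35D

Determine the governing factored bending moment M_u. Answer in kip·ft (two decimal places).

312.85 kip·ft

[1] 1.2(121.8) + 1.5(91.5) + 0.3(79.7) = 146.16 + 137.25 + 23.91 = 307.32
[2] 1.35(121.8) + 0.6(91.5) + 0.6(79.7) + 0.5(91.4) = 164.43 + 54.90 + 47.82 + 45.70 = 312.85
[3] 0.85(121.8) - 1.0(91.4) = 103.53 - 91.40 = 12.13
[4] 1.25(121.8) + 0.7(91.4) + 0.75(91.5) = 152.25 + 63.98 + 68.63 = 284.86
[5] 1.35(121.8) = 164.43
The controlling combination is 2, giving 312.85 kip·ft.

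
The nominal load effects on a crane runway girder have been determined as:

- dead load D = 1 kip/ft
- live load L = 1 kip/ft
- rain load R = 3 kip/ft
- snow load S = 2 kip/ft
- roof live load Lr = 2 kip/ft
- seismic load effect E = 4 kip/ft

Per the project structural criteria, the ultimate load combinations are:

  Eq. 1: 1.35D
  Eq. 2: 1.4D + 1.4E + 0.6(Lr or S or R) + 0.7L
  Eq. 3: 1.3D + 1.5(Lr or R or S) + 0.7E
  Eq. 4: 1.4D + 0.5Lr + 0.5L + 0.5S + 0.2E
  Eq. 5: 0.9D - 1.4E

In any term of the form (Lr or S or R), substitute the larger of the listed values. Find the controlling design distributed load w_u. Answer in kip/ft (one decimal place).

(Lr or S or R) → R = 3 kip/ft; (Lr or R or S) → R = 3 kip/ft.
Eq. 1: 1.35(1) = 1.4
Eq. 2: 1.4(1) + 1.4(4) + 0.6(3) + 0.7(1) = 9.5
Eq. 3: 1.3(1) + 1.5(3) + 0.7(4) = 8.6
Eq. 4: 1.4(1) + 0.5(2) + 0.5(1) + 0.5(2) + 0.2(4) = 4.7
Eq. 5: 0.9(1) - 1.4(4) = -4.7
The controlling combination is 2, giving 9.5 kip/ft.

9.5 kip/ft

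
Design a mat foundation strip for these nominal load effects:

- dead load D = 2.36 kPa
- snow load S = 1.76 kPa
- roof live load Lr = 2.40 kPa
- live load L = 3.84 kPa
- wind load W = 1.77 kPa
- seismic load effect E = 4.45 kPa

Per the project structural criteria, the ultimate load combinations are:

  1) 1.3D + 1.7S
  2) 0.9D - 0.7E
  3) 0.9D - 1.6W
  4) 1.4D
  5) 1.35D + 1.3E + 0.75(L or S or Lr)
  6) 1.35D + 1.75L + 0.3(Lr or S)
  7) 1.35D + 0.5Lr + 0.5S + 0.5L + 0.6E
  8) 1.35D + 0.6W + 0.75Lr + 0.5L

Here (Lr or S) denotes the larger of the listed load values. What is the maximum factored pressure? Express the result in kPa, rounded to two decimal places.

11.85 kPa

(L or S or Lr) → L = 3.84 kPa; (Lr or S) → Lr = 2.40 kPa.
1) 1.3(2.36) + 1.7(1.76) = 3.07 + 2.99 = 6.06
2) 0.9(2.36) - 0.7(4.45) = -0.99
3) 0.9(2.36) - 1.6(1.77) = 2.12 - 2.83 = -0.71
4) 1.4(2.36) = 3.30
5) 1.35(2.36) + 1.3(4.45) + 0.75(3.84) = 11.85
6) 1.35(2.36) + 1.75(3.84) + 0.3(2.40) = 3.19 + 6.72 + 0.72 = 10.63
7) 1.35(2.36) + 0.5(2.40) + 0.5(1.76) + 0.5(3.84) + 0.6(4.45) = 3.19 + 1.20 + 0.88 + 1.92 + 2.67 = 9.86
8) 1.35(2.36) + 0.6(1.77) + 0.75(2.40) + 0.5(3.84) = 3.19 + 1.06 + 1.80 + 1.92 = 7.97
The controlling combination is 5, giving 11.85 kPa.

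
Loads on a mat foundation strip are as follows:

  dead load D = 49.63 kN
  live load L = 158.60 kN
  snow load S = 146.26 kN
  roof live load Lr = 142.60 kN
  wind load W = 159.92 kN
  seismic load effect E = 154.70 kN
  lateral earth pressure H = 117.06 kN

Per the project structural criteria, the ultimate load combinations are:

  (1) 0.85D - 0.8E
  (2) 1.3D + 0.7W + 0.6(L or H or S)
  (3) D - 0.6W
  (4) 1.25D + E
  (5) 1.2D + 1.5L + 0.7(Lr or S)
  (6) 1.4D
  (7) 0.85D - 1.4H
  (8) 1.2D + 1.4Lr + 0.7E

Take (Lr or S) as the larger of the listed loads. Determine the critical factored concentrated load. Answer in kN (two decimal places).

399.84 kN

(L or H or S) → L = 158.60 kN; (Lr or S) → S = 146.26 kN.
(1) 0.85(49.63) - 0.8(154.70) = -81.57
(2) 1.3(49.63) + 0.7(159.92) + 0.6(158.60) = 271.62
(3) 1.0(49.63) - 0.6(159.92) = -46.32
(4) 1.25(49.63) + 1.0(154.70) = 216.74
(5) 1.2(49.63) + 1.5(158.60) + 0.7(146.26) = 399.84
(6) 1.4(49.63) = 69.48
(7) 0.85(49.63) - 1.4(117.06) = -121.70
(8) 1.2(49.63) + 1.4(142.60) + 0.7(154.70) = 367.49
Maximum is from combination 5.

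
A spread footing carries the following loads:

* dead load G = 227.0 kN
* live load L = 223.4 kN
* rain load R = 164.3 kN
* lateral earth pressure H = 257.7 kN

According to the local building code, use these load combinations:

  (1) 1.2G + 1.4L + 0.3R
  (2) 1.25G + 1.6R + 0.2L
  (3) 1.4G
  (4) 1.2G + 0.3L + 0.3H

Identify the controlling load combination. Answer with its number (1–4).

Combination 1

(1) 1.2(227.0) + 1.4(223.4) + 0.3(164.3) = 272.40 + 312.76 + 49.29 = 634.45
(2) 1.25(227.0) + 1.6(164.3) + 0.2(223.4) = 283.75 + 262.88 + 44.68 = 591.31
(3) 1.4(227.0) = 317.80
(4) 1.2(227.0) + 0.3(223.4) + 0.3(257.7) = 272.40 + 67.02 + 77.31 = 416.73
The largest value is 634.45 kN from combination 1.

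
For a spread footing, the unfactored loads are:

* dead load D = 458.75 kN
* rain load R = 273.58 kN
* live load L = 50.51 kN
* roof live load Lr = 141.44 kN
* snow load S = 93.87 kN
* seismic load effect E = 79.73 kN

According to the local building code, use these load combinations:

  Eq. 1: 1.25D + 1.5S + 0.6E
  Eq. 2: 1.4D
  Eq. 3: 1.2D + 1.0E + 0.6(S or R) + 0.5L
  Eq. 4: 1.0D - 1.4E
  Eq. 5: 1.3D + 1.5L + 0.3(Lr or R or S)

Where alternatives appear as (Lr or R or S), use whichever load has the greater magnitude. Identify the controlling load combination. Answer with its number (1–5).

Combination 3

(S or R) → R = 273.58 kN; (Lr or R or S) → R = 273.58 kN.
Eq. 1: 1.25(458.75) + 1.5(93.87) + 0.6(79.73) = 762.08
Eq. 2: 1.4(458.75) = 642.25
Eq. 3: 1.2(458.75) + 1.0(79.73) + 0.6(273.58) + 0.5(50.51) = 819.63
Eq. 4: 1.0(458.75) - 1.4(79.73) = 458.75 - 111.62 = 347.13
Eq. 5: 1.3(458.75) + 1.5(50.51) + 0.3(273.58) = 754.21
The largest value is 819.63 kN from combination 3.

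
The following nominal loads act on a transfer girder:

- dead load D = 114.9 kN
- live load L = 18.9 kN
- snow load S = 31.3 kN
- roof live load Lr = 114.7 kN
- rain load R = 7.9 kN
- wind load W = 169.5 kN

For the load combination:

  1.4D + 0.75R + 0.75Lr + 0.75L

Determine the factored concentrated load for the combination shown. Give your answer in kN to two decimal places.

1.4(114.9) + 0.75(7.9) + 0.75(114.7) + 0.75(18.9) = 266.99
P_u = 266.99 kN.

266.99 kN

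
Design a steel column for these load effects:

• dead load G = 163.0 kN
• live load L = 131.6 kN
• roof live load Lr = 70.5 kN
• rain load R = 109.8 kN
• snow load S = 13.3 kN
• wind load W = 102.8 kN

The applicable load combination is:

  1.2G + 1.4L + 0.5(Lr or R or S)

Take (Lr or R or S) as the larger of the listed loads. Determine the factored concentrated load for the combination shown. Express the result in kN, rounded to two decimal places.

434.74 kN

(Lr or R or S) → R = 109.8 kN.
1.2(163.0) + 1.4(131.6) + 0.5(109.8) = 195.60 + 184.24 + 54.90 = 434.74
P_u = 434.74 kN.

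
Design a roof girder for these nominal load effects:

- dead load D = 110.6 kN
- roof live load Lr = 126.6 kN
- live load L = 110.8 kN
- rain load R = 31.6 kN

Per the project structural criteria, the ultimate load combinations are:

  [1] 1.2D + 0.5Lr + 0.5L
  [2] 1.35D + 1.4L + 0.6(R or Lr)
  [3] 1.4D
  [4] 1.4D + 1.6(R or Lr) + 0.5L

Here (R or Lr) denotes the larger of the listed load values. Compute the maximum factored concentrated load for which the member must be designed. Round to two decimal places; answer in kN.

412.80 kN

(R or Lr) → Lr = 126.6 kN.
[1] 1.2(110.6) + 0.5(126.6) + 0.5(110.8) = 132.72 + 63.30 + 55.40 = 251.42
[2] 1.35(110.6) + 1.4(110.8) + 0.6(126.6) = 149.31 + 155.12 + 75.96 = 380.39
[3] 1.4(110.6) = 154.84
[4] 1.4(110.6) + 1.6(126.6) + 0.5(110.8) = 154.84 + 202.56 + 55.40 = 412.80
The controlling combination is 4, giving 412.80 kN.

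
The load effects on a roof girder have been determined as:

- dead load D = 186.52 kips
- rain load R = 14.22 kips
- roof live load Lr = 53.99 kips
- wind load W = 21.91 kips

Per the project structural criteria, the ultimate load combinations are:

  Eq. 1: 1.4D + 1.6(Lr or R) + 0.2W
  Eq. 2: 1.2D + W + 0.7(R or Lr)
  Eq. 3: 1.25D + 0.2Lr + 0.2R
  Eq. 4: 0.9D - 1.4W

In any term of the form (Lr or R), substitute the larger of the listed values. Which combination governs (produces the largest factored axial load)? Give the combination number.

(Lr or R) → Lr = 53.99 kips; (R or Lr) → Lr = 53.99 kips.
Eq. 1: 1.4(186.52) + 1.6(53.99) + 0.2(21.91) = 261.13 + 86.38 + 4.38 = 351.89
Eq. 2: 1.2(186.52) + 1.0(21.91) + 0.7(53.99) = 283.53
Eq. 3: 1.25(186.52) + 0.2(53.99) + 0.2(14.22) = 233.15 + 10.80 + 2.84 = 246.79
Eq. 4: 0.9(186.52) - 1.4(21.91) = 137.19
The largest value is 351.89 kips from combination 1.

Combination 1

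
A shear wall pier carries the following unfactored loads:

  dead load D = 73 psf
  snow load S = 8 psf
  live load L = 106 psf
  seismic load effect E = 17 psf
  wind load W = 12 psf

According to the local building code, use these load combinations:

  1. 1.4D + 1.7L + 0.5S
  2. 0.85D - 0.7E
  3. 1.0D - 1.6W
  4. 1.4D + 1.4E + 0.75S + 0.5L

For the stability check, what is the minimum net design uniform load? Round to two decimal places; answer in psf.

50.15 psf

1. 1.4(73) + 1.7(106) + 0.5(8) = 286.40
2. 0.85(73) - 0.7(17) = 50.15
3. 1.0(73) - 1.6(12) = 53.80
4. 1.4(73) + 1.4(17) + 0.75(8) + 0.5(106) = 185.00
Combination 2 gives the minimum: 50.15 psf.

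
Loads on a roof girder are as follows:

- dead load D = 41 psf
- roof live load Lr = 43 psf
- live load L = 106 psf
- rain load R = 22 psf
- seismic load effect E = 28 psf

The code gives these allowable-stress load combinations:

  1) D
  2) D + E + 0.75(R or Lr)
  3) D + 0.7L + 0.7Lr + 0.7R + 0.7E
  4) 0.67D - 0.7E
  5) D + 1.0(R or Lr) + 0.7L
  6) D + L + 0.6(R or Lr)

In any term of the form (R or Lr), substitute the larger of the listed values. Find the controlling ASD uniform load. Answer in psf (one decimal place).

180.3 psf

(R or Lr) → Lr = 43 psf.
1) 1.0(41) = 41.0
2) 1.0(41) + 1.0(28) + 0.75(43) = 101.3
3) 1.0(41) + 0.7(106) + 0.7(43) + 0.7(22) + 0.7(28) = 180.3
4) 0.67(41) - 0.7(28) = 7.9
5) 1.0(41) + 1.0(43) + 0.7(106) = 158.2
6) 1.0(41) + 1.0(106) + 0.6(43) = 172.8
Maximum is from combination 3.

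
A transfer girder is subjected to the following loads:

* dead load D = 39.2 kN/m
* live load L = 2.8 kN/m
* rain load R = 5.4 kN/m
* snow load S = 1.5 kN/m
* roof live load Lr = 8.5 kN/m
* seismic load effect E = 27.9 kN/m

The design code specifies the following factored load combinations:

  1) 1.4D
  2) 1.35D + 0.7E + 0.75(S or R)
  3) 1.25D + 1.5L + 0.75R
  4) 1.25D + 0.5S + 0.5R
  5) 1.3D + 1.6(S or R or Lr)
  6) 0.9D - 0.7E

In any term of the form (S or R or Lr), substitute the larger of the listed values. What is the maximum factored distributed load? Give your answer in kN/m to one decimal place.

76.5 kN/m

(S or R) → R = 5.4 kN/m; (S or R or Lr) → Lr = 8.5 kN/m.
1) 1.4(39.2) = 54.9
2) 1.35(39.2) + 0.7(27.9) + 0.75(5.4) = 52.9 + 19.5 + 4.1 = 76.5
3) 1.25(39.2) + 1.5(2.8) + 0.75(5.4) = 49.0 + 4.2 + 4.1 = 57.3
4) 1.25(39.2) + 0.5(1.5) + 0.5(5.4) = 49.0 + 0.8 + 2.7 = 52.5
5) 1.3(39.2) + 1.6(8.5) = 51.0 + 13.6 = 64.6
6) 0.9(39.2) - 0.7(27.9) = 35.3 - 19.5 = 15.8
Maximum is from combination 2.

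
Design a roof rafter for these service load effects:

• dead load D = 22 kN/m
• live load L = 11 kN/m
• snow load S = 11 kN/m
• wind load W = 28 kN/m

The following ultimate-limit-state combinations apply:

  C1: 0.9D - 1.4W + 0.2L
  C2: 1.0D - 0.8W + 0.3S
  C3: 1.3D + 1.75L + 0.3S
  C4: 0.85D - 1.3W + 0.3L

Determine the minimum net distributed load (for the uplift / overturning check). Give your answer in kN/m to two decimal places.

C1: 0.9(22) - 1.4(28) + 0.2(11) = 19.80 - 39.20 + 2.20 = -17.20
C2: 1.0(22) - 0.8(28) + 0.3(11) = 22.00 - 22.40 + 3.30 = 2.90
C3: 1.3(22) + 1.75(11) + 0.3(11) = 28.60 + 19.25 + 3.30 = 51.15
C4: 0.85(22) - 1.3(28) + 0.3(11) = 18.70 - 36.40 + 3.30 = -14.40
Combination 1 gives the minimum: -17.20 kN/m.

-17.20 kN/m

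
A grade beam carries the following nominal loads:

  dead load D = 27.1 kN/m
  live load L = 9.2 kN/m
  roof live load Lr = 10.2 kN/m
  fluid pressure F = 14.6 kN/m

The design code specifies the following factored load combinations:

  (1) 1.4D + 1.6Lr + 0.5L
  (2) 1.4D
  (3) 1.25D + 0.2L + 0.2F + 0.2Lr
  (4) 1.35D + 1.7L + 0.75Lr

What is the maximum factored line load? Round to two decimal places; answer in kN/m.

(1) 1.4(27.1) + 1.6(10.2) + 0.5(9.2) = 37.94 + 16.32 + 4.60 = 58.86
(2) 1.4(27.1) = 37.94
(3) 1.25(27.1) + 0.2(9.2) + 0.2(14.6) + 0.2(10.2) = 33.88 + 1.84 + 2.92 + 2.04 = 40.68
(4) 1.35(27.1) + 1.7(9.2) + 0.75(10.2) = 36.59 + 15.64 + 7.65 = 59.88
Maximum is from combination 4.

59.88 kN/m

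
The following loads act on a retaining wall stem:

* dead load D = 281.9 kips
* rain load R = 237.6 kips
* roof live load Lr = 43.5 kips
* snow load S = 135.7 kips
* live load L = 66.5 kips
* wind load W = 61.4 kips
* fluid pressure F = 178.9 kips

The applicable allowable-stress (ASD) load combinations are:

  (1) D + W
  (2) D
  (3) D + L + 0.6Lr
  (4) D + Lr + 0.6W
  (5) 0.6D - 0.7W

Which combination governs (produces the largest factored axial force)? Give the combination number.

(1) 1.0(281.9) + 1.0(61.4) = 281.9 + 61.4 = 343.3
(2) 1.0(281.9) = 281.9
(3) 1.0(281.9) + 1.0(66.5) + 0.6(43.5) = 281.9 + 66.5 + 26.1 = 374.5
(4) 1.0(281.9) + 1.0(43.5) + 0.6(61.4) = 281.9 + 43.5 + 36.8 = 362.2
(5) 0.6(281.9) - 0.7(61.4) = 126.2
The largest value is 374.5 kips from combination 3.

Combination 3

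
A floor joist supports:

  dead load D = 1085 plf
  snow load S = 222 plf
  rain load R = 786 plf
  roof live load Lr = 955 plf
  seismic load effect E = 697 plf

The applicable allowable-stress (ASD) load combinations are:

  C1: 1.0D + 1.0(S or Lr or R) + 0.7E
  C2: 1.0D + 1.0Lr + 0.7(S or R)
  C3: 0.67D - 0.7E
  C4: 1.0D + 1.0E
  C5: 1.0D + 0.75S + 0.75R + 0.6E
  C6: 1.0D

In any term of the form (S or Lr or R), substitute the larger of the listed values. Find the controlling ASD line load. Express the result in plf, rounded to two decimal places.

2590.20 plf

(S or Lr or R) → Lr = 955 plf; (S or R) → R = 786 plf.
C1: 1.0(1085) + 1.0(955) + 0.7(697) = 1085.00 + 955.00 + 487.90 = 2527.90
C2: 1.0(1085) + 1.0(955) + 0.7(786) = 1085.00 + 955.00 + 550.20 = 2590.20
C3: 0.67(1085) - 0.7(697) = 726.95 - 487.90 = 239.05
C4: 1.0(1085) + 1.0(697) = 1085.00 + 697.00 = 1782.00
C5: 1.0(1085) + 0.75(222) + 0.75(786) + 0.6(697) = 1085.00 + 166.50 + 589.50 + 418.20 = 2259.20
C6: 1.0(1085) = 1085.00
Combination 2 governs: w = 2590.20 plf.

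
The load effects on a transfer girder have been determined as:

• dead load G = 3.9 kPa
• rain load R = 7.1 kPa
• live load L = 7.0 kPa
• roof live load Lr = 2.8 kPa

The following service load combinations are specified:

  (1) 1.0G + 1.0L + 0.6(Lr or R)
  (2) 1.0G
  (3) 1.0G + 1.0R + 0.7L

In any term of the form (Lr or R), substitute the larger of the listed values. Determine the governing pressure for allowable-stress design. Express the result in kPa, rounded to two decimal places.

15.90 kPa

(Lr or R) → R = 7.1 kPa.
(1) 1.0(3.9) + 1.0(7.0) + 0.6(7.1) = 3.90 + 7.00 + 4.26 = 15.16
(2) 1.0(3.9) = 3.90
(3) 1.0(3.9) + 1.0(7.1) + 0.7(7.0) = 3.90 + 7.10 + 4.90 = 15.90
Combination 3 governs: p = 15.90 kPa.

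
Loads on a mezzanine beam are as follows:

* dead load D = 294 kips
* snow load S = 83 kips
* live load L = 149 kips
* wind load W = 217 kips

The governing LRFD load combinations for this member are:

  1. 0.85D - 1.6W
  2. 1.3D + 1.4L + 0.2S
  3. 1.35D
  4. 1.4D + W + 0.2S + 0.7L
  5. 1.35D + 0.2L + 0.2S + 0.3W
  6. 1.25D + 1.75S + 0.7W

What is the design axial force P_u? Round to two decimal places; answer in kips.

1. 0.85(294) - 1.6(217) = 249.90 - 347.20 = -97.30
2. 1.3(294) + 1.4(149) + 0.2(83) = 382.20 + 208.60 + 16.60 = 607.40
3. 1.35(294) = 396.90
4. 1.4(294) + 1.0(217) + 0.2(83) + 0.7(149) = 411.60 + 217.00 + 16.60 + 104.30 = 749.50
5. 1.35(294) + 0.2(149) + 0.2(83) + 0.3(217) = 396.90 + 29.80 + 16.60 + 65.10 = 508.40
6. 1.25(294) + 1.75(83) + 0.7(217) = 367.50 + 145.25 + 151.90 = 664.65
The controlling combination is 4, giving 749.50 kips.

749.50 kips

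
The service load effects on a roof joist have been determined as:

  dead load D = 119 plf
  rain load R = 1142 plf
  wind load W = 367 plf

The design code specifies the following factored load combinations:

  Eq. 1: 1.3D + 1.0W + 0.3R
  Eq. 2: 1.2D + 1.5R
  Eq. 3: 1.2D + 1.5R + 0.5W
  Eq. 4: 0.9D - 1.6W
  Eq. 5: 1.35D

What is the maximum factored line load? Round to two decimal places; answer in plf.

Eq. 1: 1.3(119) + 1.0(367) + 0.3(1142) = 154.70 + 367.00 + 342.60 = 864.30
Eq. 2: 1.2(119) + 1.5(1142) = 142.80 + 1713.00 = 1855.80
Eq. 3: 1.2(119) + 1.5(1142) + 0.5(367) = 142.80 + 1713.00 + 183.50 = 2039.30
Eq. 4: 0.9(119) - 1.6(367) = 107.10 - 587.20 = -480.10
Eq. 5: 1.35(119) = 160.65
Combination 3 governs: w_u = 2039.30 plf.

2039.30 plf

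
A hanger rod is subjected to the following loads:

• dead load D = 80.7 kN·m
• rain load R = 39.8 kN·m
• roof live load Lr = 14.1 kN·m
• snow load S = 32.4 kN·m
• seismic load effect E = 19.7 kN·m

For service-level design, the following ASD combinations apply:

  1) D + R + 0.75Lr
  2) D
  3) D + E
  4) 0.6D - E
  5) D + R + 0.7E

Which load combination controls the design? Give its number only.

1) 1.0(80.7) + 1.0(39.8) + 0.75(14.1) = 80.70 + 39.80 + 10.58 = 131.08
2) 1.0(80.7) = 80.70
3) 1.0(80.7) + 1.0(19.7) = 80.70 + 19.70 = 100.40
4) 0.6(80.7) - 1.0(19.7) = 48.42 - 19.70 = 28.72
5) 1.0(80.7) + 1.0(39.8) + 0.7(19.7) = 80.70 + 39.80 + 13.79 = 134.29
The largest value is 134.29 kN·m from combination 5.

Combination 5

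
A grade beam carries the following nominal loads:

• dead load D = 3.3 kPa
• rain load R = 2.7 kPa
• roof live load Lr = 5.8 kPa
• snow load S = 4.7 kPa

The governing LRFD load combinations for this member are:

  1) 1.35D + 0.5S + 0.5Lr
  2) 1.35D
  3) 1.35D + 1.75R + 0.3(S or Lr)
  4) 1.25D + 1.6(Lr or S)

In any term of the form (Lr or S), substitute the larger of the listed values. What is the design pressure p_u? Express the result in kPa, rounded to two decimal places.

13.41 kPa

(S or Lr) → Lr = 5.8 kPa; (Lr or S) → Lr = 5.8 kPa.
1) 1.35(3.3) + 0.5(4.7) + 0.5(5.8) = 9.71
2) 1.35(3.3) = 4.46
3) 1.35(3.3) + 1.75(2.7) + 0.3(5.8) = 10.92
4) 1.25(3.3) + 1.6(5.8) = 13.41
Combination 4 governs: p_u = 13.41 kPa.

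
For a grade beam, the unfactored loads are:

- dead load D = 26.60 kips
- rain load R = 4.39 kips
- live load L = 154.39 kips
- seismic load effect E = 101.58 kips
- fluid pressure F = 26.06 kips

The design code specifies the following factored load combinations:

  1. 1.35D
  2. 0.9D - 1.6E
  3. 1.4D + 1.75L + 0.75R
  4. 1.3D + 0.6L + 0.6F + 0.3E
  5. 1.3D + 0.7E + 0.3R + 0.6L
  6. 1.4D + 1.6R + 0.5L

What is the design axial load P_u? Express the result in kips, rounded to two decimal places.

1. 1.35(26.60) = 35.91
2. 0.9(26.60) - 1.6(101.58) = 23.94 - 162.53 = -138.59
3. 1.4(26.60) + 1.75(154.39) + 0.75(4.39) = 310.72
4. 1.3(26.60) + 0.6(154.39) + 0.6(26.06) + 0.3(101.58) = 34.58 + 92.63 + 15.64 + 30.47 = 173.32
5. 1.3(26.60) + 0.7(101.58) + 0.3(4.39) + 0.6(154.39) = 34.58 + 71.11 + 1.32 + 92.63 = 199.64
6. 1.4(26.60) + 1.6(4.39) + 0.5(154.39) = 37.24 + 7.02 + 77.20 = 121.46
The controlling combination is 3, giving 310.72 kips.

310.72 kips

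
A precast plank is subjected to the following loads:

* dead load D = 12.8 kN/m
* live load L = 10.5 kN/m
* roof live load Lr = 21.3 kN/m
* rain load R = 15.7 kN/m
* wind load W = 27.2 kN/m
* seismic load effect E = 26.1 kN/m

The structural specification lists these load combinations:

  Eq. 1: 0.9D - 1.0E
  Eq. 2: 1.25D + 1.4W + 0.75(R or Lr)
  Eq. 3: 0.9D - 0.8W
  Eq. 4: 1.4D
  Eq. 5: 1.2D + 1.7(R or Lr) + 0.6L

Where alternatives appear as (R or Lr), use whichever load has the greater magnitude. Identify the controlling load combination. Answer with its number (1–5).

Combination 2

(R or Lr) → Lr = 21.3 kN/m.
Eq. 1: 0.9(12.8) - 1.0(26.1) = 11.52 - 26.10 = -14.58
Eq. 2: 1.25(12.8) + 1.4(27.2) + 0.75(21.3) = 16.00 + 38.08 + 15.98 = 70.06
Eq. 3: 0.9(12.8) - 0.8(27.2) = 11.52 - 21.76 = -10.24
Eq. 4: 1.4(12.8) = 17.92
Eq. 5: 1.2(12.8) + 1.7(21.3) + 0.6(10.5) = 15.36 + 36.21 + 6.30 = 57.87
The largest value is 70.06 kN/m from combination 2.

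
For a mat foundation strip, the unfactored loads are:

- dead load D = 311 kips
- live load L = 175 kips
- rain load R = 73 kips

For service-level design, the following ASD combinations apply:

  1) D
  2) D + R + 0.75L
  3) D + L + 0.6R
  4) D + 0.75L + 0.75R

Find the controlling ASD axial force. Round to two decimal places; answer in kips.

1) 1.0(311) = 311.00
2) 1.0(311) + 1.0(73) + 0.75(175) = 515.25
3) 1.0(311) + 1.0(175) + 0.6(73) = 529.80
4) 1.0(311) + 0.75(175) + 0.75(73) = 497.00
Maximum is from combination 3.

529.80 kips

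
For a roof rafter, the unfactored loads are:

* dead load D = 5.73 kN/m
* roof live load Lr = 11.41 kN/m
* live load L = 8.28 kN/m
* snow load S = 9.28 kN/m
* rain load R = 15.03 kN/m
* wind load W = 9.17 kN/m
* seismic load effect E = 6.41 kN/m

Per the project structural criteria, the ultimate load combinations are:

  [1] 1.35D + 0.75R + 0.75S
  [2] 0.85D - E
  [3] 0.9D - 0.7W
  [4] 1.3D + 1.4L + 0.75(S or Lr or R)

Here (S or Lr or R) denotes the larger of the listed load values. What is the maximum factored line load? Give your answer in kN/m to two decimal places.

30.31 kN/m

(S or Lr or R) → R = 15.03 kN/m.
[1] 1.35(5.73) + 0.75(15.03) + 0.75(9.28) = 7.74 + 11.27 + 6.96 = 25.97
[2] 0.85(5.73) - 1.0(6.41) = 4.87 - 6.41 = -1.54
[3] 0.9(5.73) - 0.7(9.17) = 5.16 - 6.42 = -1.26
[4] 1.3(5.73) + 1.4(8.28) + 0.75(15.03) = 7.45 + 11.59 + 11.27 = 30.31
Maximum is from combination 4.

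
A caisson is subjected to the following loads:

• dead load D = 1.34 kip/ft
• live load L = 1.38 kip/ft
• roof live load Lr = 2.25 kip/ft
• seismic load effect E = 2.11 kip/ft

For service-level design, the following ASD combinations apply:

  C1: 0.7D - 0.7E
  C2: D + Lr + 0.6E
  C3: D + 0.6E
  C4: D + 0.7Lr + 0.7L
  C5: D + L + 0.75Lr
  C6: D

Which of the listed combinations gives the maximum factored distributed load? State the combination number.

C1: 0.7(1.34) - 0.7(2.11) = 0.94 - 1.48 = -0.54
C2: 1.0(1.34) + 1.0(2.25) + 0.6(2.11) = 1.34 + 2.25 + 1.27 = 4.86
C3: 1.0(1.34) + 0.6(2.11) = 1.34 + 1.27 = 2.61
C4: 1.0(1.34) + 0.7(2.25) + 0.7(1.38) = 3.88
C5: 1.0(1.34) + 1.0(1.38) + 0.75(2.25) = 1.34 + 1.38 + 1.69 = 4.41
C6: 1.0(1.34) = 1.34
The largest value is 4.86 kip/ft from combination 2.

Combination 2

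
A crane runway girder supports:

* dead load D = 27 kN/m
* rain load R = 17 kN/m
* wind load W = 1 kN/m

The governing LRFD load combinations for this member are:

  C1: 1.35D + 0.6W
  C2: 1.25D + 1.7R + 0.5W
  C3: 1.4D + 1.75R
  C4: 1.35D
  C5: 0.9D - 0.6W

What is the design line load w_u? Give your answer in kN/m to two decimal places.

67.55 kN/m

C1: 1.35(27) + 0.6(1) = 36.45 + 0.60 = 37.05
C2: 1.25(27) + 1.7(17) + 0.5(1) = 33.75 + 28.90 + 0.50 = 63.15
C3: 1.4(27) + 1.75(17) = 37.80 + 29.75 = 67.55
C4: 1.35(27) = 36.45
C5: 0.9(27) - 0.6(1) = 24.30 - 0.60 = 23.70
The controlling combination is 3, giving 67.55 kN/m.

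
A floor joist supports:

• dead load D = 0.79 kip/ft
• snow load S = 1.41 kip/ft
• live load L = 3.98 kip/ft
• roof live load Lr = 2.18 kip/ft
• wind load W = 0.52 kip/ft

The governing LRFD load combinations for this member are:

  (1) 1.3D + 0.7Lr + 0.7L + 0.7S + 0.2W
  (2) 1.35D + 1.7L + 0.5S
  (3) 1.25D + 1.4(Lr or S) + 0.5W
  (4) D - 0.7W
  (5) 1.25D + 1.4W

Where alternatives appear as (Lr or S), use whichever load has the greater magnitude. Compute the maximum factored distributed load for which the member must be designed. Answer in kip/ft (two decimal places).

8.54 kip/ft

(Lr or S) → Lr = 2.18 kip/ft.
(1) 1.3(0.79) + 0.7(2.18) + 0.7(3.98) + 0.7(1.41) + 0.2(0.52) = 6.43
(2) 1.35(0.79) + 1.7(3.98) + 0.5(1.41) = 8.54
(3) 1.25(0.79) + 1.4(2.18) + 0.5(0.52) = 0.99 + 3.05 + 0.26 = 4.30
(4) 1.0(0.79) - 0.7(0.52) = 0.79 - 0.36 = 0.43
(5) 1.25(0.79) + 1.4(0.52) = 0.99 + 0.73 = 1.72
Combination 2 governs: w_u = 8.54 kip/ft.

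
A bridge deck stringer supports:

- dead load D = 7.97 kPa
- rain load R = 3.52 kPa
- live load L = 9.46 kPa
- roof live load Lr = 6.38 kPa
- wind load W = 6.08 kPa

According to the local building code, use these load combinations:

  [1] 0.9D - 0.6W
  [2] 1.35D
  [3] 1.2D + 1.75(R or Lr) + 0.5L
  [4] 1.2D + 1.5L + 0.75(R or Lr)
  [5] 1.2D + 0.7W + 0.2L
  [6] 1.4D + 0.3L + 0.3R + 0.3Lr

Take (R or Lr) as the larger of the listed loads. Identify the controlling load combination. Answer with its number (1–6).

Combination 4

(R or Lr) → Lr = 6.38 kPa.
[1] 0.9(7.97) - 0.6(6.08) = 3.53
[2] 1.35(7.97) = 10.76
[3] 1.2(7.97) + 1.75(6.38) + 0.5(9.46) = 9.56 + 11.17 + 4.73 = 25.46
[4] 1.2(7.97) + 1.5(9.46) + 0.75(6.38) = 9.56 + 14.19 + 4.79 = 28.54
[5] 1.2(7.97) + 0.7(6.08) + 0.2(9.46) = 9.56 + 4.26 + 1.89 = 15.71
[6] 1.4(7.97) + 0.3(9.46) + 0.3(3.52) + 0.3(6.38) = 11.16 + 2.84 + 1.06 + 1.91 = 16.97
The largest value is 28.54 kPa from combination 4.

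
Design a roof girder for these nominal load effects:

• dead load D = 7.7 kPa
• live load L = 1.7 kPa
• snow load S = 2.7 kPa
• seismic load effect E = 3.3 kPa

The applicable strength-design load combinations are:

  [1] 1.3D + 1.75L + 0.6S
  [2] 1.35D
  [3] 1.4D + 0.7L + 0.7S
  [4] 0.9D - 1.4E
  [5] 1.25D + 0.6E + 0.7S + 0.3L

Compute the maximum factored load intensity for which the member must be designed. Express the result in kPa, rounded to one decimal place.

[1] 1.3(7.7) + 1.75(1.7) + 0.6(2.7) = 10.0 + 3.0 + 1.6 = 14.6
[2] 1.35(7.7) = 10.4
[3] 1.4(7.7) + 0.7(1.7) + 0.7(2.7) = 10.8 + 1.2 + 1.9 = 13.9
[4] 0.9(7.7) - 1.4(3.3) = 6.9 - 4.6 = 2.3
[5] 1.25(7.7) + 0.6(3.3) + 0.7(2.7) + 0.3(1.7) = 9.6 + 2.0 + 1.9 + 0.5 = 14.0
Combination 1 governs: q_u = 14.6 kPa.

14.6 kPa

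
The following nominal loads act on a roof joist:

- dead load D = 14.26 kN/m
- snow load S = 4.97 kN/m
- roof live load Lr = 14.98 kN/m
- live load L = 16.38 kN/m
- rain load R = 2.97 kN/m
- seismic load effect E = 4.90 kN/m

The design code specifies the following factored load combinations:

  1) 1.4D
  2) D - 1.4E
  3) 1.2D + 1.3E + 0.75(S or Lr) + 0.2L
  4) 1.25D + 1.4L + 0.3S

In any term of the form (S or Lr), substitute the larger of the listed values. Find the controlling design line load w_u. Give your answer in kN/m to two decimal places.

(S or Lr) → Lr = 14.98 kN/m.
1) 1.4(14.26) = 19.96
2) 1.0(14.26) - 1.4(4.90) = 14.26 - 6.86 = 7.40
3) 1.2(14.26) + 1.3(4.90) + 0.75(14.98) + 0.2(16.38) = 37.99
4) 1.25(14.26) + 1.4(16.38) + 0.3(4.97) = 17.83 + 22.93 + 1.49 = 42.25
Maximum is from combination 4.

42.25 kN/m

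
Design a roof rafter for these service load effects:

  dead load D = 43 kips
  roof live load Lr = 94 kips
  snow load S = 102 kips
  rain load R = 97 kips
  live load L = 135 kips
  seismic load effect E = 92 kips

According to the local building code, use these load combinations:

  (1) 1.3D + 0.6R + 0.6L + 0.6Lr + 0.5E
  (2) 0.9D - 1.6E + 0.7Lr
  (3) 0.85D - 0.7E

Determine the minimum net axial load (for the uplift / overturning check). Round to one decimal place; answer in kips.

-42.7 kips

(1) 1.3(43) + 0.6(97) + 0.6(135) + 0.6(94) + 0.5(92) = 55.9 + 58.2 + 81.0 + 56.4 + 46.0 = 297.5
(2) 0.9(43) - 1.6(92) + 0.7(94) = 38.7 - 147.2 + 65.8 = -42.7
(3) 0.85(43) - 0.7(92) = -27.9
Combination 2 gives the minimum: -42.7 kips.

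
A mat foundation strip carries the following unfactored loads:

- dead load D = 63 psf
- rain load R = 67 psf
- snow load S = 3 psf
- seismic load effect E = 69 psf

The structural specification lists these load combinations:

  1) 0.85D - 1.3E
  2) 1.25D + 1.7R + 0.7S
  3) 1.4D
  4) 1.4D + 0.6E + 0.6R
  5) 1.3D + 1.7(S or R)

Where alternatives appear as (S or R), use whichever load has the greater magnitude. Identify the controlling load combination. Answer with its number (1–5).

(S or R) → R = 67 psf.
1) 0.85(63) - 1.3(69) = 53.55 - 89.70 = -36.15
2) 1.25(63) + 1.7(67) + 0.7(3) = 78.75 + 113.90 + 2.10 = 194.75
3) 1.4(63) = 88.20
4) 1.4(63) + 0.6(69) + 0.6(67) = 88.20 + 41.40 + 40.20 = 169.80
5) 1.3(63) + 1.7(67) = 81.90 + 113.90 = 195.80
The largest value is 195.80 psf from combination 5.

Combination 5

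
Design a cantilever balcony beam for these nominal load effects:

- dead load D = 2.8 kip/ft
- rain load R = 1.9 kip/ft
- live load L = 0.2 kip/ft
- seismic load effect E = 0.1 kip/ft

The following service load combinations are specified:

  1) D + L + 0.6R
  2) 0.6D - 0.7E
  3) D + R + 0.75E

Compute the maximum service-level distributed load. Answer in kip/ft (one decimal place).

4.8 kip/ft

1) 1.0(2.8) + 1.0(0.2) + 0.6(1.9) = 2.8 + 0.2 + 1.1 = 4.1
2) 0.6(2.8) - 0.7(0.1) = 1.7 - 0.1 = 1.6
3) 1.0(2.8) + 1.0(1.9) + 0.75(0.1) = 2.8 + 1.9 + 0.1 = 4.8
Maximum is from combination 3.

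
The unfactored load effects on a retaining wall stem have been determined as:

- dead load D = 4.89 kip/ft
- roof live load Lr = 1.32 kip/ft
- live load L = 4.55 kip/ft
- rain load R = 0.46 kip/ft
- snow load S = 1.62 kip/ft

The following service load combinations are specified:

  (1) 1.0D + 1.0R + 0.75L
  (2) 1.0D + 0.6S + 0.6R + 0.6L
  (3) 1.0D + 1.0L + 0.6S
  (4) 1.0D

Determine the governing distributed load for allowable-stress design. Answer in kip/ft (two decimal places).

10.41 kip/ft

(1) 1.0(4.89) + 1.0(0.46) + 0.75(4.55) = 4.89 + 0.46 + 3.41 = 8.76
(2) 1.0(4.89) + 0.6(1.62) + 0.6(0.46) + 0.6(4.55) = 4.89 + 0.97 + 0.28 + 2.73 = 8.87
(3) 1.0(4.89) + 1.0(4.55) + 0.6(1.62) = 4.89 + 4.55 + 0.97 = 10.41
(4) 1.0(4.89) = 4.89
Maximum is from combination 3.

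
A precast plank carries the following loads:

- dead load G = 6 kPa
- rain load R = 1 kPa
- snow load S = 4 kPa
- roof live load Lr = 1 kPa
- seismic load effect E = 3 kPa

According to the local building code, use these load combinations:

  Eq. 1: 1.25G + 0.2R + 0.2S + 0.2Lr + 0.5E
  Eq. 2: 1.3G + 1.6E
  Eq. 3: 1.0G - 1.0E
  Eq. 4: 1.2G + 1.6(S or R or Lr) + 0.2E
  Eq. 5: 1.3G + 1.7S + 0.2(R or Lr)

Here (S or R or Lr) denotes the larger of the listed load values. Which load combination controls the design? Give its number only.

(S or R or Lr) → S = 4 kPa; (R or Lr) → R = 1 kPa.
Eq. 1: 1.25(6) + 0.2(1) + 0.2(4) + 0.2(1) + 0.5(3) = 7.5 + 0.2 + 0.8 + 0.2 + 1.5 = 10.2
Eq. 2: 1.3(6) + 1.6(3) = 7.8 + 4.8 = 12.6
Eq. 3: 1.0(6) - 1.0(3) = 6.0 - 3.0 = 3.0
Eq. 4: 1.2(6) + 1.6(4) + 0.2(3) = 7.2 + 6.4 + 0.6 = 14.2
Eq. 5: 1.3(6) + 1.7(4) + 0.2(1) = 7.8 + 6.8 + 0.2 = 14.8
The largest value is 14.8 kPa from combination 5.

Combination 5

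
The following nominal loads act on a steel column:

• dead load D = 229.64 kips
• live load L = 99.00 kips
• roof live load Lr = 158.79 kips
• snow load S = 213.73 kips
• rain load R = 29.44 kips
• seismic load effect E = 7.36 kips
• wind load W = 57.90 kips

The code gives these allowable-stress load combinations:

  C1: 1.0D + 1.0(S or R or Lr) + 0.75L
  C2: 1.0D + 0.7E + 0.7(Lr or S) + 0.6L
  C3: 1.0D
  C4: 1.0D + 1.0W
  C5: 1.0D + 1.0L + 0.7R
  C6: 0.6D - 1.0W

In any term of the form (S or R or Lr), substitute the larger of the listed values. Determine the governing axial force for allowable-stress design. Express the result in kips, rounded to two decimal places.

517.62 kips

(S or R or Lr) → S = 213.73 kips; (Lr or S) → S = 213.73 kips.
C1: 1.0(229.64) + 1.0(213.73) + 0.75(99.00) = 517.62
C2: 1.0(229.64) + 0.7(7.36) + 0.7(213.73) + 0.6(99.00) = 443.80
C3: 1.0(229.64) = 229.64
C4: 1.0(229.64) + 1.0(57.90) = 287.54
C5: 1.0(229.64) + 1.0(99.00) + 0.7(29.44) = 349.25
C6: 0.6(229.64) - 1.0(57.90) = 79.88
Combination 1 governs: P = 517.62 kips.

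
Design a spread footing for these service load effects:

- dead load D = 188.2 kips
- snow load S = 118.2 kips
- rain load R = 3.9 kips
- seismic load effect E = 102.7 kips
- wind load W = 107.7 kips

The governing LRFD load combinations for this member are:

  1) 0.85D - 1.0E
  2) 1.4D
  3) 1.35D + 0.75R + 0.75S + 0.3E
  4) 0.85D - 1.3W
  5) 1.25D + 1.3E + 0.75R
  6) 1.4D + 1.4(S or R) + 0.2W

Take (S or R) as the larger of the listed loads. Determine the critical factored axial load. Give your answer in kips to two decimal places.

450.50 kips

(S or R) → S = 118.2 kips.
1) 0.85(188.2) - 1.0(102.7) = 159.97 - 102.70 = 57.27
2) 1.4(188.2) = 263.48
3) 1.35(188.2) + 0.75(3.9) + 0.75(118.2) + 0.3(102.7) = 254.07 + 2.93 + 88.65 + 30.81 = 376.46
4) 0.85(188.2) - 1.3(107.7) = 159.97 - 140.01 = 19.96
5) 1.25(188.2) + 1.3(102.7) + 0.75(3.9) = 235.25 + 133.51 + 2.93 = 371.69
6) 1.4(188.2) + 1.4(118.2) + 0.2(107.7) = 263.48 + 165.48 + 21.54 = 450.50
Maximum is from combination 6.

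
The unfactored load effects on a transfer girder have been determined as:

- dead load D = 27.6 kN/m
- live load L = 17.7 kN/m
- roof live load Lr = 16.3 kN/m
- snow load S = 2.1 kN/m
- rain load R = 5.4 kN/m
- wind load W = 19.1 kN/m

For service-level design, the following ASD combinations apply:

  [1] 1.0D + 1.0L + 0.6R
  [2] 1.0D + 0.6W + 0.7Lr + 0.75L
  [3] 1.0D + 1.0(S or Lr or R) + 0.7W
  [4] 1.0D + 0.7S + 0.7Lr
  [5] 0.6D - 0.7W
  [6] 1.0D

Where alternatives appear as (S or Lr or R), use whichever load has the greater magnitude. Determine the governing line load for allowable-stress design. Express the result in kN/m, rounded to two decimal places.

(S or Lr or R) → Lr = 16.3 kN/m.
[1] 1.0(27.6) + 1.0(17.7) + 0.6(5.4) = 48.54
[2] 1.0(27.6) + 0.6(19.1) + 0.7(16.3) + 0.75(17.7) = 63.75
[3] 1.0(27.6) + 1.0(16.3) + 0.7(19.1) = 57.27
[4] 1.0(27.6) + 0.7(2.1) + 0.7(16.3) = 40.48
[5] 0.6(27.6) - 0.7(19.1) = 3.19
[6] 1.0(27.6) = 27.60
Combination 2 governs: w = 63.75 kN/m.

63.75 kN/m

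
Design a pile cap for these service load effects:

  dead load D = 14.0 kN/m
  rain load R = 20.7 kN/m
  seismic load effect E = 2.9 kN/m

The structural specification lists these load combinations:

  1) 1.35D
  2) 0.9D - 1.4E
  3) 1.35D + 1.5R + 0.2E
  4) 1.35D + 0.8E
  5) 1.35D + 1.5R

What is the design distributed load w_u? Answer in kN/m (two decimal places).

50.53 kN/m

1) 1.35(14.0) = 18.90
2) 0.9(14.0) - 1.4(2.9) = 12.60 - 4.06 = 8.54
3) 1.35(14.0) + 1.5(20.7) + 0.2(2.9) = 18.90 + 31.05 + 0.58 = 50.53
4) 1.35(14.0) + 0.8(2.9) = 18.90 + 2.32 = 21.22
5) 1.35(14.0) + 1.5(20.7) = 18.90 + 31.05 = 49.95
Maximum is from combination 3.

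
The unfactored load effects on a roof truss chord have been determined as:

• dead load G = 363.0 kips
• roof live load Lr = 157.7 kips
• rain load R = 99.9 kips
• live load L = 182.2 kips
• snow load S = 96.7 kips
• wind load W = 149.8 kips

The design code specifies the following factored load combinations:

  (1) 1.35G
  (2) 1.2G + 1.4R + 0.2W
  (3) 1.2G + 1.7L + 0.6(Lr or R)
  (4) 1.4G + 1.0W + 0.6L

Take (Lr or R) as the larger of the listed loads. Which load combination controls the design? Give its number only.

(Lr or R) → Lr = 157.7 kips.
(1) 1.35(363.0) = 490.1
(2) 1.2(363.0) + 1.4(99.9) + 0.2(149.8) = 605.4
(3) 1.2(363.0) + 1.7(182.2) + 0.6(157.7) = 840.0
(4) 1.4(363.0) + 1.0(149.8) + 0.6(182.2) = 508.2 + 149.8 + 109.3 = 767.3
The largest value is 840.0 kips from combination 3.

Combination 3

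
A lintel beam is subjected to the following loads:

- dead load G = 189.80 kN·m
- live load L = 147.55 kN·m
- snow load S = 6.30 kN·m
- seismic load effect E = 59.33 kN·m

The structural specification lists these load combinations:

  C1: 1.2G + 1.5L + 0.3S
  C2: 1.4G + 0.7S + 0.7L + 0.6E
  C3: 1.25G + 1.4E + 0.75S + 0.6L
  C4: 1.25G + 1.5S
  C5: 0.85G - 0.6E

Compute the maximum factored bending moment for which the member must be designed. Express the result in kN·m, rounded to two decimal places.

450.98 kN·m

C1: 1.2(189.80) + 1.5(147.55) + 0.3(6.30) = 227.76 + 221.33 + 1.89 = 450.98
C2: 1.4(189.80) + 0.7(6.30) + 0.7(147.55) + 0.6(59.33) = 409.01
C3: 1.25(189.80) + 1.4(59.33) + 0.75(6.30) + 0.6(147.55) = 237.25 + 83.06 + 4.73 + 88.53 = 413.57
C4: 1.25(189.80) + 1.5(6.30) = 237.25 + 9.45 = 246.70
C5: 0.85(189.80) - 0.6(59.33) = 161.33 - 35.60 = 125.73
The controlling combination is 1, giving 450.98 kN·m.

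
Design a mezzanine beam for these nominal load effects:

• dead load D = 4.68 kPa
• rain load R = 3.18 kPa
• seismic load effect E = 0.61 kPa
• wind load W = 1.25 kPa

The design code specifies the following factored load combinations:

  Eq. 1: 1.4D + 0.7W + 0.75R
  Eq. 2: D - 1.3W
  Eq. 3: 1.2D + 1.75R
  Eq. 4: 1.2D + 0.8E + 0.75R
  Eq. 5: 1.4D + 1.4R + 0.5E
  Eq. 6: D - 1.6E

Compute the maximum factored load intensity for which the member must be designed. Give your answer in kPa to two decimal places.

11.31 kPa

Eq. 1: 1.4(4.68) + 0.7(1.25) + 0.75(3.18) = 9.81
Eq. 2: 1.0(4.68) - 1.3(1.25) = 3.06
Eq. 3: 1.2(4.68) + 1.75(3.18) = 11.18
Eq. 4: 1.2(4.68) + 0.8(0.61) + 0.75(3.18) = 8.49
Eq. 5: 1.4(4.68) + 1.4(3.18) + 0.5(0.61) = 6.55 + 4.45 + 0.31 = 11.31
Eq. 6: 1.0(4.68) - 1.6(0.61) = 4.68 - 0.98 = 3.70
Maximum is from combination 5.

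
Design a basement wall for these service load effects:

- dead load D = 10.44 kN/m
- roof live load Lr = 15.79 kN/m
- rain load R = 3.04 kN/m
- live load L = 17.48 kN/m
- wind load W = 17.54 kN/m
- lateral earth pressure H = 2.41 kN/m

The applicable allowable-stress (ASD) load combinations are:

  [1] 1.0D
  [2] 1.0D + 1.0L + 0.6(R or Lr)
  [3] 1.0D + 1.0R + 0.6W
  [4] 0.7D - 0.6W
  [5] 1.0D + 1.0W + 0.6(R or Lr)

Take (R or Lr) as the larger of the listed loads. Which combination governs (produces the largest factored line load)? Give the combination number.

(R or Lr) → Lr = 15.79 kN/m.
[1] 1.0(10.44) = 10.44
[2] 1.0(10.44) + 1.0(17.48) + 0.6(15.79) = 10.44 + 17.48 + 9.47 = 37.39
[3] 1.0(10.44) + 1.0(3.04) + 0.6(17.54) = 10.44 + 3.04 + 10.52 = 24.00
[4] 0.7(10.44) - 0.6(17.54) = -3.22
[5] 1.0(10.44) + 1.0(17.54) + 0.6(15.79) = 10.44 + 17.54 + 9.47 = 37.45
The largest value is 37.45 kN/m from combination 5.

Combination 5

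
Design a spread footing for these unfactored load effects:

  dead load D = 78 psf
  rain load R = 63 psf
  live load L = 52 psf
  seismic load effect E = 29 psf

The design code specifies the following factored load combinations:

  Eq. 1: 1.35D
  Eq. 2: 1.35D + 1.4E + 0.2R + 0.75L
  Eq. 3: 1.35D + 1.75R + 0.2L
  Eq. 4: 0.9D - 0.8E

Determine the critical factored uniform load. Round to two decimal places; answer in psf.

225.95 psf

Eq. 1: 1.35(78) = 105.30
Eq. 2: 1.35(78) + 1.4(29) + 0.2(63) + 0.75(52) = 105.30 + 40.60 + 12.60 + 39.00 = 197.50
Eq. 3: 1.35(78) + 1.75(63) + 0.2(52) = 105.30 + 110.25 + 10.40 = 225.95
Eq. 4: 0.9(78) - 0.8(29) = 70.20 - 23.20 = 47.00
Combination 3 governs: q_u = 225.95 psf.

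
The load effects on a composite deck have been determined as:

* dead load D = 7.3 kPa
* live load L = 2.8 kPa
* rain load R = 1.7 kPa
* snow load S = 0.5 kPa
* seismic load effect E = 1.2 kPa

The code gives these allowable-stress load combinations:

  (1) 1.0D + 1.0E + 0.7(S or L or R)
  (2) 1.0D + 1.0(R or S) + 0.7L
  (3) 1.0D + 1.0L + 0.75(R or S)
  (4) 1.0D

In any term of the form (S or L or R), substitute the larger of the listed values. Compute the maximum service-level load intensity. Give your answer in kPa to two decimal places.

(S or L or R) → L = 2.8 kPa; (R or S) → R = 1.7 kPa.
(1) 1.0(7.3) + 1.0(1.2) + 0.7(2.8) = 7.30 + 1.20 + 1.96 = 10.46
(2) 1.0(7.3) + 1.0(1.7) + 0.7(2.8) = 7.30 + 1.70 + 1.96 = 10.96
(3) 1.0(7.3) + 1.0(2.8) + 0.75(1.7) = 7.30 + 2.80 + 1.28 = 11.38
(4) 1.0(7.3) = 7.30
The controlling combination is 3, giving 11.38 kPa.

11.38 kPa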